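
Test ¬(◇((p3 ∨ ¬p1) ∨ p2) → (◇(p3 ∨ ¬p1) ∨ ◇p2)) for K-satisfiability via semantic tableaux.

Unsatisfiable

1. ¬(◇((p3 ∨ ¬p1) ∨ p2) → (◇(p3 ∨ ¬p1) ∨ ◇p2)), 0
2. ◇((p3 ∨ ¬p1) ∨ p2), 0   [¬→-rule on 1]
3. ¬(◇(p3 ∨ ¬p1) ∨ ◇p2), 0   [¬→-rule on 1]
4. ¬◇(p3 ∨ ¬p1), 0   [¬∨-rule on 3]
5. ¬◇p2, 0   [¬∨-rule on 3]
6. (p3 ∨ ¬p1) ∨ p2, 1   [◇-rule on 2: fresh world 1, 0R1]
7. ¬(p3 ∨ ¬p1), 1   [¬◇-rule on 4 via 0R1]
8. ¬p3, 1   [¬∨-rule on 7]
9. p1, 1   [¬∨-rule on 7]
10. ¬p2, 1   [¬◇-rule on 5 via 0R1]
11. p3 ∨ ¬p1, 1   [∨-rule on 6 (branches; this branch)]
12. ¬p1, 1   [∨-rule on 11 (branches; this branch)]
Accessibility: 0R1
Branch closes: p1 and ¬p1 both at 1.
All branches of the tableau close; one closing branch shown above.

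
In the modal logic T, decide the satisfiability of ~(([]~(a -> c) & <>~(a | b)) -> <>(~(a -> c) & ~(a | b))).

Unsatisfiable (every branch closes)

1. ~(([]~(a -> c) & <>~(a | b)) -> <>(~(a -> c) & ~(a | b))), u
2. []~(a -> c) & <>~(a | b), u
3. ~<>(~(a -> c) & ~(a | b)), u
4. []~(a -> c), u
5. <>~(a | b), u
6. ~(~(a -> c) & ~(a | b)), u
7. ~(a -> c), u
8. a, u
9. ~c, u
10. a | b, u
11. b, u
12. ~(a | b), v
13. ~a, v
14. ~b, v
15. ~(~(a -> c) & ~(a | b)), v
16. ~(a -> c), v
17. a, v
18. ~c, v
Accessibility: uRu, uRv, vRv
Branch closes: a and ~a both at v.
(One branch shown.) All branches close.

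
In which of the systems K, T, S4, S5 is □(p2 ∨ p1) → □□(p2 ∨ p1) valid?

T-tableau for the negation ¬(□(p2 ∨ p1) → □□(p2 ∨ p1)):
1. ¬(□(p2 ∨ p1) → □□(p2 ∨ p1)), u
2. □(p2 ∨ p1), u
3. ¬□□(p2 ∨ p1), u
4. p2 ∨ p1, u
5. p1, u
6. ¬□(p2 ∨ p1), v
7. p2 ∨ p1, v
8. p1, v
9. ¬(p2 ∨ p1), w
10. ¬p2, w
11. ¬p1, w
Accessibility: uRu, uRv, vRv, vRw, wRw
Complete open branch: countermodel on a T-frame, so not valid in T, nor in K (the same frame is also a K-frame).
S4-tableau for the negation ¬(□(p2 ∨ p1) → □□(p2 ∨ p1)):
1. ¬(□(p2 ∨ p1) → □□(p2 ∨ p1)), u
2. □(p2 ∨ p1), u
3. ¬□□(p2 ∨ p1), u
4. p2 ∨ p1, u
5. p1, u
6. ¬□(p2 ∨ p1), v
7. p2 ∨ p1, v
8. p1, v
9. ¬(p2 ∨ p1), w
10. ¬p2, w
11. ¬p1, w
12. p2 ∨ p1, w
13. p1, w
Accessibility: uRu, uRv, uRw, vRv, vRw, wRw
Branch closes: p1 and ¬p1 both at w.
Every branch closes (one shown): valid in S4, hence also in S5 (every theorem of S4 is a theorem of S5).

S4, S5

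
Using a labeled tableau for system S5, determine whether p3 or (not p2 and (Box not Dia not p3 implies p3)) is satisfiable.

1. p3 or (not p2 and (Box not Dia not p3 implies p3)), u
2. not p2 and (Box not Dia not p3 implies p3), u
3. not p2, u
4. Box not Dia not p3 implies p3, u
5. p3, u
Accessibility: uRu

Satisfiable (open branch found)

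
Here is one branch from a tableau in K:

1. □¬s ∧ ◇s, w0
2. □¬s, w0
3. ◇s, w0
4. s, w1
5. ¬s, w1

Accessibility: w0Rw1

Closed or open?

Yes, closed

Both s and ¬s appear at w1.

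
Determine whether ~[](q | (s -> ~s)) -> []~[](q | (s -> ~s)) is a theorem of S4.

Tableau for the negation ~(~[](q | (s -> ~s)) -> []~[](q | (s -> ~s))):
1. ~(~[](q | (s -> ~s)) -> []~[](q | (s -> ~s))), w0
2. ~[](q | (s -> ~s)), w0   [~->-rule on 1]
3. ~[]~[](q | (s -> ~s)), w0   [~->-rule on 1]
4. ~(q | (s -> ~s)), w1   [~[]-rule on 2: fresh world w1, w0Rw1]
5. ~q, w1   [~|-rule on 4]
6. ~(s -> ~s), w1   [~|-rule on 4]
7. s, w1   [~->-rule on 6]
8. [](q | (s -> ~s)), w2   [~[]-rule on 3: fresh world w2, w0Rw2]
9. q | (s -> ~s), w2   [[]-rule on 8 via w2Rw2]
10. s -> ~s, w2   [|-rule on 9 (branches; this branch)]
11. ~s, w2   [->-rule on 10 (branches; this branch)]
Accessibility: w0Rw0, w0Rw1, w0Rw2, w1Rw1, w2Rw2
The negation has an open branch (countermodel exists).

Not valid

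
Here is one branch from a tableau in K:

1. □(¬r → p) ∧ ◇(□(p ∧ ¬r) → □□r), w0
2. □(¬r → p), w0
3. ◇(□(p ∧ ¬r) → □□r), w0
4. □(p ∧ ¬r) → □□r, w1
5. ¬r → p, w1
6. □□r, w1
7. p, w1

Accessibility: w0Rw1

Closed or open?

There is no literal clash: for every atom and world, at most one sign appears.

Not closed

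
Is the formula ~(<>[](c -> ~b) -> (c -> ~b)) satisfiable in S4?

1. ~(<>[](c -> ~b) -> (c -> ~b)), u
2. <>[](c -> ~b), u   [~->-rule on 1]
3. ~(c -> ~b), u   [~->-rule on 1]
4. c, u   [~->-rule on 3]
5. b, u   [~->-rule on 3]
6. [](c -> ~b), v   [<>-rule on 2: fresh world v, uRv]
7. c -> ~b, v   [[]-rule on 6 via vRv]
8. ~b, v   [->-rule on 7 (branches; this branch)]
Accessibility: uRu, uRv, vRv

Satisfiable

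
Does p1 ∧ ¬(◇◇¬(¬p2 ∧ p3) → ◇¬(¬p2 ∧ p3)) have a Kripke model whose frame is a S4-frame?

Unsatisfiable

1. p1 ∧ ¬(◇◇¬(¬p2 ∧ p3) → ◇¬(¬p2 ∧ p3)), u
2. p1, u
3. ¬(◇◇¬(¬p2 ∧ p3) → ◇¬(¬p2 ∧ p3)), u
4. ◇◇¬(¬p2 ∧ p3), u
5. ¬◇¬(¬p2 ∧ p3), u
6. ¬p2 ∧ p3, u
7. ¬p2, u
8. p3, u
9. ◇¬(¬p2 ∧ p3), v
10. ¬p2 ∧ p3, v
11. ¬p2, v
12. p3, v
13. ¬(¬p2 ∧ p3), w
14. ¬p2 ∧ p3, w
15. ¬p2, w
16. p3, w
17. ¬p3, w
Accessibility: uRu, uRv, uRw, vRv, vRw, wRw
Branch closes: p3 and ¬p3 both at w.
All branches of the tableau close; one closing branch shown above.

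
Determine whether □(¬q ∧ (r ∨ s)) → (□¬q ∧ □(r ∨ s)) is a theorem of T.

Tableau for the negation ¬(□(¬q ∧ (r ∨ s)) → (□¬q ∧ □(r ∨ s))):
1. ¬(□(¬q ∧ (r ∨ s)) → (□¬q ∧ □(r ∨ s))), w0
2. □(¬q ∧ (r ∨ s)), w0
3. ¬(□¬q ∧ □(r ∨ s)), w0
4. ¬q ∧ (r ∨ s), w0
5. ¬q, w0
6. r ∨ s, w0
7. ¬□(r ∨ s), w0
8. s, w0
9. ¬(r ∨ s), w1
10. ¬r, w1
11. ¬s, w1
12. ¬q ∧ (r ∨ s), w1
13. ¬q, w1
14. r ∨ s, w1
15. s, w1
Accessibility: w0Rw0, w0Rw1, w1Rw1
Branch closes: s and ¬s both at w1.
Every branch of the negation's tableau closes; the branch above is one of them.

Yes, valid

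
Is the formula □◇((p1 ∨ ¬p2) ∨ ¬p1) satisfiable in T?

1. □◇((p1 ∨ ¬p2) ∨ ¬p1), w0
2. ◇((p1 ∨ ¬p2) ∨ ¬p1), w0
3. (p1 ∨ ¬p2) ∨ ¬p1, w1
4. ◇((p1 ∨ ¬p2) ∨ ¬p1), w1
5. ¬p1, w1
6. (p1 ∨ ¬p2) ∨ ¬p1, w2
7. ¬p1, w2
Accessibility: w0Rw0, w0Rw1, w1Rw1, w1Rw2, w2Rw2

Satisfiable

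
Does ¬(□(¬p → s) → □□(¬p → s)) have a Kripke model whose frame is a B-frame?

Satisfiable

1. ¬(□(¬p → s) → □□(¬p → s)), u
2. □(¬p → s), u
3. ¬□□(¬p → s), u
4. ¬p → s, u
5. s, u
6. ¬□(¬p → s), v
7. ¬p → s, v
8. s, v
9. ¬(¬p → s), w
10. ¬p, w
11. ¬s, w
Accessibility: uRu, uRv, vRu, vRv, vRw, wRv, wRw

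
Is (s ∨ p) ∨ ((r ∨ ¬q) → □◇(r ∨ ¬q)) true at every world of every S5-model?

Valid in S5

Tableau for the negation ¬((s ∨ p) ∨ ((r ∨ ¬q) → □◇(r ∨ ¬q))):
1. ¬((s ∨ p) ∨ ((r ∨ ¬q) → □◇(r ∨ ¬q))), u
2. ¬(s ∨ p), u   [¬∨-rule on 1]
3. ¬((r ∨ ¬q) → □◇(r ∨ ¬q)), u   [¬∨-rule on 1]
4. ¬s, u   [¬∨-rule on 2]
5. ¬p, u   [¬∨-rule on 2]
6. r ∨ ¬q, u   [¬→-rule on 3]
7. ¬□◇(r ∨ ¬q), u   [¬→-rule on 3]
8. ¬q, u   [∨-rule on 6 (branches; this branch)]
9. ¬◇(r ∨ ¬q), v   [¬□-rule on 7: fresh world v, uRv]
10. ¬(r ∨ ¬q), u   [¬◇-rule on 9 via vRu]
11. ¬r, u   [¬∨-rule on 10]
12. q, u   [¬∨-rule on 10]
Accessibility: uRu, uRv, vRu, vRv
Branch closes: q and ¬q both at u.
Every branch of the negation's tableau closes; the branch above is one of them.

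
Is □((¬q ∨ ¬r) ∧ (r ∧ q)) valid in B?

Tableau for the negation ¬□((¬q ∨ ¬r) ∧ (r ∧ q)):
1. ¬□((¬q ∨ ¬r) ∧ (r ∧ q)), w0
2. ¬((¬q ∨ ¬r) ∧ (r ∧ q)), w1   [¬□-rule on 1: fresh world w1, w0Rw1]
3. ¬(r ∧ q), w1   [¬∧-rule on 2 (branches; this branch)]
4. ¬q, w1   [¬∧-rule on 3 (branches; this branch)]
Accessibility: w0Rw0, w0Rw1, w1Rw0, w1Rw1
The negation has an open branch (countermodel exists).

Not valid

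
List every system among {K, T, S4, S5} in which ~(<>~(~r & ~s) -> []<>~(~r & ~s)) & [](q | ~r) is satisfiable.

S5-tableau for the formula:
1. ~(<>~(~r & ~s) -> []<>~(~r & ~s)) & [](q | ~r), w0
2. ~(<>~(~r & ~s) -> []<>~(~r & ~s)), w0   [&-rule on 1]
3. [](q | ~r), w0   [&-rule on 1]
4. <>~(~r & ~s), w0   [~->-rule on 2]
5. ~[]<>~(~r & ~s), w0   [~->-rule on 2]
6. q | ~r, w0   [[]-rule on 3 via w0Rw0]
7. ~r, w0   [|-rule on 6 (branches; this branch)]
8. ~(~r & ~s), w1   [<>-rule on 4: fresh world w1, w0Rw1]
9. q | ~r, w1   [[]-rule on 3 via w0Rw1]
10. s, w1   [~&-rule on 8 (branches; this branch)]
11. ~r, w1   [|-rule on 9 (branches; this branch)]
12. ~<>~(~r & ~s), w2   [~[]-rule on 5: fresh world w2, w0Rw2]
13. q | ~r, w2   [[]-rule on 3 via w0Rw2]
14. ~r & ~s, w0   [~<>-rule on 12 via w2Rw0]
15. ~s, w0   [&-rule on 14]
16. ~r & ~s, w1   [~<>-rule on 12 via w2Rw1]
17. ~s, w1   [&-rule on 16]
Accessibility: w0Rw0, w0Rw1, w0Rw2, w1Rw0, w1Rw1, w1Rw2, w2Rw0, w2Rw1, w2Rw2
Branch closes: s and ~s both at w1.
Every branch closes (one shown): unsatisfiable in S5.
S4-tableau for the formula:
1. ~(<>~(~r & ~s) -> []<>~(~r & ~s)) & [](q | ~r), w0
2. ~(<>~(~r & ~s) -> []<>~(~r & ~s)), w0   [&-rule on 1]
3. [](q | ~r), w0   [&-rule on 1]
4. <>~(~r & ~s), w0   [~->-rule on 2]
5. ~[]<>~(~r & ~s), w0   [~->-rule on 2]
6. q | ~r, w0   [[]-rule on 3 via w0Rw0]
7. ~r, w0   [|-rule on 6 (branches; this branch)]
8. ~(~r & ~s), w1   [<>-rule on 4: fresh world w1, w0Rw1]
9. q | ~r, w1   [[]-rule on 3 via w0Rw1]
10. s, w1   [~&-rule on 8 (branches; this branch)]
11. ~r, w1   [|-rule on 9 (branches; this branch)]
12. ~<>~(~r & ~s), w2   [~[]-rule on 5: fresh world w2, w0Rw2]
13. q | ~r, w2   [[]-rule on 3 via w0Rw2]
14. ~r & ~s, w2   [~<>-rule on 12 via w2Rw2]
15. ~r, w2   [&-rule on 14]
16. ~s, w2   [&-rule on 14]
Accessibility: w0Rw0, w0Rw1, w0Rw2, w1Rw1, w2Rw2
Complete open branch: satisfiable in S4, hence also in K, T (this S4-model is also a K-model and a T-model).

K, T, S4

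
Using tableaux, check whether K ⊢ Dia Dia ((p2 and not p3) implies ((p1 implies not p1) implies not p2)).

Invalid (countermodel exists)

Tableau for the negation not Dia Dia ((p2 and not p3) implies ((p1 implies not p1) implies not p2)):
1. not Dia Dia ((p2 and not p3) implies ((p1 implies not p1) implies not p2)), u
The negation has an open branch (countermodel exists).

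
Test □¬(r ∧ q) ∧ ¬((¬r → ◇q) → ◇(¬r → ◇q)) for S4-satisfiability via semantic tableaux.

1. □¬(r ∧ q) ∧ ¬((¬r → ◇q) → ◇(¬r → ◇q)), w0
2. □¬(r ∧ q), w0
3. ¬((¬r → ◇q) → ◇(¬r → ◇q)), w0
4. ¬r → ◇q, w0
5. ¬◇(¬r → ◇q), w0
6. ¬(r ∧ q), w0
7. ¬(¬r → ◇q), w0
8. ¬r, w0
9. ¬◇q, w0
10. ¬q, w0
11. ◇q, w0
12. q, w1
13. ¬(r ∧ q), w1
14. ¬(¬r → ◇q), w1
15. ¬r, w1
16. ¬◇q, w1
17. ¬q, w1
Accessibility: w0Rw0, w0Rw1, w1Rw1
Branch closes: q and ¬q both at w1.
All branches of the tableau close; one closing branch shown above.

Unsatisfiable (every branch closes)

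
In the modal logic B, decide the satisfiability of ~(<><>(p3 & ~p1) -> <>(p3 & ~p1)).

Satisfiable (open branch found)

1. ~(<><>(p3 & ~p1) -> <>(p3 & ~p1)), u
2. <><>(p3 & ~p1), u
3. ~<>(p3 & ~p1), u
4. ~(p3 & ~p1), u
5. p1, u
6. <>(p3 & ~p1), v
7. ~(p3 & ~p1), v
8. p1, v
9. p3 & ~p1, w
10. p3, w
11. ~p1, w
Accessibility: uRu, uRv, vRu, vRv, vRw, wRv, wRw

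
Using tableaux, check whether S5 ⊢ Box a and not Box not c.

Tableau for the negation not (Box a and not Box not c):
1. not (Box a and not Box not c), u
2. Box not c, u   [neg-and-rule on 1 (branches; this branch)]
3. not c, u   [Box-rule on 2 via uRu]
Accessibility: uRu
The negation has an open branch (countermodel exists).

Invalid (countermodel exists)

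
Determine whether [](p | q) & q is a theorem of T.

Tableau for the negation ~([](p | q) & q):
1. ~([](p | q) & q), u
2. ~q, u   [~&-rule on 1 (branches; this branch)]
Accessibility: uRu
The negation has an open branch (countermodel exists).

Not valid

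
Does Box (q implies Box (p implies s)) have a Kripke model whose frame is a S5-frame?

1. Box (q implies Box (p implies s)), u
2. q implies Box (p implies s), u
3. Box (p implies s), u
4. p implies s, u
5. s, u
Accessibility: uRu

Satisfiable (open branch found)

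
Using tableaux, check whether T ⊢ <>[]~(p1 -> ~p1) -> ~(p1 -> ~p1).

No, not valid

Tableau for the negation ~(<>[]~(p1 -> ~p1) -> ~(p1 -> ~p1)):
1. ~(<>[]~(p1 -> ~p1) -> ~(p1 -> ~p1)), 0
2. <>[]~(p1 -> ~p1), 0
3. p1 -> ~p1, 0
4. ~p1, 0
5. []~(p1 -> ~p1), 1
6. ~(p1 -> ~p1), 1
7. p1, 1
Accessibility: 0R0, 0R1, 1R1
The negation has an open branch (countermodel exists).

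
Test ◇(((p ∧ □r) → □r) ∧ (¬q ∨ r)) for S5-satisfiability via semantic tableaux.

1. ◇(((p ∧ □r) → □r) ∧ (¬q ∨ r)), 0
2. ((p ∧ □r) → □r) ∧ (¬q ∨ r), 1
3. (p ∧ □r) → □r, 1
4. ¬q ∨ r, 1
5. □r, 1
6. r, 0
7. r, 1
Accessibility: 0R0, 0R1, 1R0, 1R1

Yes, satisfiable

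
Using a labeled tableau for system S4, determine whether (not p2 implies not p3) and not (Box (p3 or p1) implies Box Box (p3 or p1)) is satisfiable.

1. (not p2 implies not p3) and not (Box (p3 or p1) implies Box Box (p3 or p1)), w0
2. not p2 implies not p3, w0
3. not (Box (p3 or p1) implies Box Box (p3 or p1)), w0
4. Box (p3 or p1), w0
5. not Box Box (p3 or p1), w0
6. p3 or p1, w0
7. not p3, w0
8. p1, w0
9. not Box (p3 or p1), w1
10. p3 or p1, w1
11. p1, w1
12. not (p3 or p1), w2
13. not p3, w2
14. not p1, w2
15. p3 or p1, w2
16. p1, w2
Accessibility: w0Rw0, w0Rw1, w0Rw2, w1Rw1, w1Rw2, w2Rw2
Branch closes: p1 and not p1 both at w2.
(One branch shown.) All branches close.

Unsatisfiable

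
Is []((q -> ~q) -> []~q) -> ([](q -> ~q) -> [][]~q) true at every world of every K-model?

Yes, valid

Tableau for the negation ~([]((q -> ~q) -> []~q) -> ([](q -> ~q) -> [][]~q)):
1. ~([]((q -> ~q) -> []~q) -> ([](q -> ~q) -> [][]~q)), u
2. []((q -> ~q) -> []~q), u
3. ~([](q -> ~q) -> [][]~q), u
4. [](q -> ~q), u
5. ~[][]~q, u
6. ~[]~q, v
7. (q -> ~q) -> []~q, v
8. q -> ~q, v
9. []~q, v
10. ~q, v
11. q, w
12. ~q, w
Accessibility: uRv, vRw
Branch closes: q and ~q both at w.
All branches of the negation close; one closing branch shown above.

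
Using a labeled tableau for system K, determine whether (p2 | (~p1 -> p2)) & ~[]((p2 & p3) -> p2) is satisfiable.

Unsatisfiable

1. (p2 | (~p1 -> p2)) & ~[]((p2 & p3) -> p2), 0
2. p2 | (~p1 -> p2), 0
3. ~[]((p2 & p3) -> p2), 0
4. ~p1 -> p2, 0
5. p2, 0
6. ~((p2 & p3) -> p2), 1
7. p2 & p3, 1
8. ~p2, 1
9. p2, 1
10. p3, 1
Accessibility: 0R1
Branch closes: p2 and ~p2 both at 1.
Every branch closes; the branch above is one of them.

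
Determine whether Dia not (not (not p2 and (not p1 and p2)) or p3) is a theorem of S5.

No, not valid

Tableau for the negation not Dia not (not (not p2 and (not p1 and p2)) or p3):
1. not Dia not (not (not p2 and (not p1 and p2)) or p3), w0
2. not (not p2 and (not p1 and p2)) or p3, w0
3. p3, w0
Accessibility: w0Rw0
The negation has an open branch (countermodel exists).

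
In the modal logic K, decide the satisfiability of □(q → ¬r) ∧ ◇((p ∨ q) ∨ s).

Satisfiable

1. □(q → ¬r) ∧ ◇((p ∨ q) ∨ s), u
2. □(q → ¬r), u
3. ◇((p ∨ q) ∨ s), u
4. (p ∨ q) ∨ s, v
5. q → ¬r, v
6. s, v
7. ¬r, v
Accessibility: uRv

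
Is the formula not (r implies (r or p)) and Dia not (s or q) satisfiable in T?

1. not (r implies (r or p)) and Dia not (s or q), w0
2. not (r implies (r or p)), w0
3. Dia not (s or q), w0
4. r, w0
5. not (r or p), w0
6. not r, w0
7. not p, w0
Accessibility: w0Rw0
Branch closes: r and not r both at w0.
(One branch shown.) All branches close.

Unsatisfiable (every branch closes)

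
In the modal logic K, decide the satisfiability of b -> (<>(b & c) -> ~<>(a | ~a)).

Yes, satisfiable

1. b -> (<>(b & c) -> ~<>(a | ~a)), 0
2. <>(b & c) -> ~<>(a | ~a), 0
3. ~<>(a | ~a), 0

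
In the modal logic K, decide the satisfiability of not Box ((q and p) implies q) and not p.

1. not Box ((q and p) implies q) and not p, 0
2. not Box ((q and p) implies q), 0   [and-rule on 1]
3. not p, 0   [and-rule on 1]
4. not ((q and p) implies q), 1   [neg-Box-rule on 2: fresh world 1, 0R1]
5. q and p, 1   [neg-implies-rule on 4]
6. not q, 1   [neg-implies-rule on 4]
7. q, 1   [and-rule on 5]
8. p, 1   [and-rule on 5]
Accessibility: 0R1
Branch closes: q and not q both at 1.
All branches of the tableau close; one closing branch shown above.

Unsatisfiable (every branch closes)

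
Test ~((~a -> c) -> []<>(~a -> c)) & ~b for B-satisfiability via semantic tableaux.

1. ~((~a -> c) -> []<>(~a -> c)) & ~b, u
2. ~((~a -> c) -> []<>(~a -> c)), u
3. ~b, u
4. ~a -> c, u
5. ~[]<>(~a -> c), u
6. c, u
7. ~<>(~a -> c), v
8. ~(~a -> c), u
9. ~a, u
10. ~c, u
Accessibility: uRu, uRv, vRu, vRv
Branch closes: c and ~c both at u.
Every branch closes; the branch above is one of them.

Unsatisfiable (every branch closes)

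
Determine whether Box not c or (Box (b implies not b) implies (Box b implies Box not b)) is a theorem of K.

Tableau for the negation not (Box not c or (Box (b implies not b) implies (Box b implies Box not b))):
1. not (Box not c or (Box (b implies not b) implies (Box b implies Box not b))), w0
2. not Box not c, w0
3. not (Box (b implies not b) implies (Box b implies Box not b)), w0
4. Box (b implies not b), w0
5. not (Box b implies Box not b), w0
6. Box b, w0
7. not Box not b, w0
8. c, w1
9. b implies not b, w1
10. b, w1
11. not b, w1
Accessibility: w0Rw1
Branch closes: b and not b both at w1.
Every branch of the negation's tableau closes; the branch above is one of them.

Valid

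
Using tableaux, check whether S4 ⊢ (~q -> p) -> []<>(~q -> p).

Invalid (countermodel exists)

Tableau for the negation ~((~q -> p) -> []<>(~q -> p)):
1. ~((~q -> p) -> []<>(~q -> p)), u
2. ~q -> p, u   [~->-rule on 1]
3. ~[]<>(~q -> p), u   [~->-rule on 1]
4. p, u   [->-rule on 2 (branches; this branch)]
5. ~<>(~q -> p), v   [~[]-rule on 3: fresh world v, uRv]
6. ~(~q -> p), v   [~<>-rule on 5 via vRv]
7. ~q, v   [~->-rule on 6]
8. ~p, v   [~->-rule on 6]
Accessibility: uRu, uRv, vRv
The negation has an open branch (countermodel exists).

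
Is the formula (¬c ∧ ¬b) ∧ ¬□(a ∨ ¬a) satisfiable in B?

Unsatisfiable

1. (¬c ∧ ¬b) ∧ ¬□(a ∨ ¬a), 0
2. ¬c ∧ ¬b, 0   [∧-rule on 1]
3. ¬□(a ∨ ¬a), 0   [∧-rule on 1]
4. ¬c, 0   [∧-rule on 2]
5. ¬b, 0   [∧-rule on 2]
6. ¬(a ∨ ¬a), 1   [¬□-rule on 3: fresh world 1, 0R1]
7. ¬a, 1   [¬∨-rule on 6]
8. a, 1   [¬∨-rule on 6]
Accessibility: 0R0, 0R1, 1R0, 1R1
Branch closes: a and ¬a both at 1.
(One branch shown.) All branches close.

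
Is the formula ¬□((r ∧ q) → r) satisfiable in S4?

No, unsatisfiable

1. ¬□((r ∧ q) → r), w0
2. ¬((r ∧ q) → r), w1
3. r ∧ q, w1
4. ¬r, w1
5. r, w1
6. q, w1
Accessibility: w0Rw0, w0Rw1, w1Rw1
Branch closes: r and ¬r both at w1.
All branches of the tableau close; one closing branch shown above.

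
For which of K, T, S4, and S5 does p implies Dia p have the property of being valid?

K-tableau for the negation not (p implies Dia p):
1. not (p implies Dia p), 0
2. p, 0
3. not Dia p, 0
Complete open branch: countermodel on a K-frame, so not valid in K.
T-tableau for the negation not (p implies Dia p):
1. not (p implies Dia p), 0
2. p, 0
3. not Dia p, 0
4. not p, 0
Accessibility: 0R0
Branch closes: p and not p both at 0.
Every branch closes (one shown): valid in T, hence also in S4, S5 (every theorem of T is a theorem of S4 and S5).

T, S4, S5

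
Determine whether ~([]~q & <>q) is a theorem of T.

Tableau for the negation []~q & <>q:
1. []~q & <>q, u
2. []~q, u
3. <>q, u
4. ~q, u
5. q, v
6. ~q, v
Accessibility: uRu, uRv, vRv
Branch closes: q and ~q both at v.
All branches of the negation close; one closing branch shown above.

Yes, valid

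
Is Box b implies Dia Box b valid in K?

Tableau for the negation not (Box b implies Dia Box b):
1. not (Box b implies Dia Box b), 0
2. Box b, 0
3. not Dia Box b, 0
The negation has an open branch (countermodel exists).

Not valid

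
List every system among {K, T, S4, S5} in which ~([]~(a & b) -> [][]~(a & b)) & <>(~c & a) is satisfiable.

K, T

S4-tableau for the formula:
1. ~([]~(a & b) -> [][]~(a & b)) & <>(~c & a), w0
2. ~([]~(a & b) -> [][]~(a & b)), w0
3. <>(~c & a), w0
4. []~(a & b), w0
5. ~[][]~(a & b), w0
6. ~(a & b), w0
7. ~b, w0
8. ~c & a, w1
9. ~c, w1
10. a, w1
11. ~(a & b), w1
12. ~b, w1
13. ~[]~(a & b), w2
14. ~(a & b), w2
15. ~b, w2
16. a & b, w3
17. a, w3
18. b, w3
19. ~(a & b), w3
20. ~b, w3
Accessibility: w0Rw0, w0Rw1, w0Rw2, w0Rw3, w1Rw1, w2Rw2, w2Rw3, w3Rw3
Branch closes: b and ~b both at w3.
Every branch closes (one shown): unsatisfiable in S4, hence also in S5 (every S5-frame is an S4-frame).
T-tableau for the formula:
1. ~([]~(a & b) -> [][]~(a & b)) & <>(~c & a), w0
2. ~([]~(a & b) -> [][]~(a & b)), w0
3. <>(~c & a), w0
4. []~(a & b), w0
5. ~[][]~(a & b), w0
6. ~(a & b), w0
7. ~b, w0
8. ~c & a, w1
9. ~c, w1
10. a, w1
11. ~(a & b), w1
12. ~b, w1
13. ~[]~(a & b), w2
14. ~(a & b), w2
15. ~b, w2
16. a & b, w3
17. a, w3
18. b, w3
Accessibility: w0Rw0, w0Rw1, w0Rw2, w1Rw1, w2Rw2, w2Rw3, w3Rw3
Complete open branch: satisfiable in T, hence also in K (this T-model is also a K-model).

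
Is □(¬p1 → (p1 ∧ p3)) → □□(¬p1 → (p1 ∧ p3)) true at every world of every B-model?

Tableau for the negation ¬(□(¬p1 → (p1 ∧ p3)) → □□(¬p1 → (p1 ∧ p3))):
1. ¬(□(¬p1 → (p1 ∧ p3)) → □□(¬p1 → (p1 ∧ p3))), 0
2. □(¬p1 → (p1 ∧ p3)), 0
3. ¬□□(¬p1 → (p1 ∧ p3)), 0
4. ¬p1 → (p1 ∧ p3), 0
5. p1 ∧ p3, 0
6. p1, 0
7. p3, 0
8. ¬□(¬p1 → (p1 ∧ p3)), 1
9. ¬p1 → (p1 ∧ p3), 1
10. p1 ∧ p3, 1
11. p1, 1
12. p3, 1
13. ¬(¬p1 → (p1 ∧ p3)), 2
14. ¬p1, 2
15. ¬(p1 ∧ p3), 2
16. ¬p3, 2
Accessibility: 0R0, 0R1, 1R0, 1R1, 1R2, 2R1, 2R2
The negation has an open branch (countermodel exists).

No, not valid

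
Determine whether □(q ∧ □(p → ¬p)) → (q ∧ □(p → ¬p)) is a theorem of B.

Tableau for the negation ¬(□(q ∧ □(p → ¬p)) → (q ∧ □(p → ¬p))):
1. ¬(□(q ∧ □(p → ¬p)) → (q ∧ □(p → ¬p))), 0
2. □(q ∧ □(p → ¬p)), 0
3. ¬(q ∧ □(p → ¬p)), 0
4. q ∧ □(p → ¬p), 0
5. q, 0
6. □(p → ¬p), 0
7. p → ¬p, 0
8. ¬□(p → ¬p), 0
9. ¬p, 0
10. ¬(p → ¬p), 1
11. p, 1
12. q ∧ □(p → ¬p), 1
13. q, 1
14. □(p → ¬p), 1
15. p → ¬p, 1
16. ¬p, 1
Accessibility: 0R0, 0R1, 1R0, 1R1
Branch closes: p and ¬p both at 1.
All branches of the negation close; one closing branch shown above.

Yes, valid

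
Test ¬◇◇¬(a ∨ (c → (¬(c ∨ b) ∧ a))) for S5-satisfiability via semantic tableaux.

1. ¬◇◇¬(a ∨ (c → (¬(c ∨ b) ∧ a))), 0
2. ¬◇¬(a ∨ (c → (¬(c ∨ b) ∧ a))), 0
3. a ∨ (c → (¬(c ∨ b) ∧ a)), 0
4. c → (¬(c ∨ b) ∧ a), 0
5. ¬(c ∨ b) ∧ a, 0
6. ¬(c ∨ b), 0
7. a, 0
8. ¬c, 0
9. ¬b, 0
Accessibility: 0R0

Yes, satisfiable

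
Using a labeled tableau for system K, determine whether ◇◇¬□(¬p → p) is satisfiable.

1. ◇◇¬□(¬p → p), u
2. ◇¬□(¬p → p), v
3. ¬□(¬p → p), w
4. ¬(¬p → p), x
5. ¬p, x
Accessibility: uRv, vRw, wRx

Satisfiable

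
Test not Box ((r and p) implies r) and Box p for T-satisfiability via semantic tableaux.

1. not Box ((r and p) implies r) and Box p, 0
2. not Box ((r and p) implies r), 0   [and-rule on 1]
3. Box p, 0   [and-rule on 1]
4. p, 0   [Box-rule on 3 via 0R0]
5. not ((r and p) implies r), 1   [neg-Box-rule on 2: fresh world 1, 0R1]
6. r and p, 1   [neg-implies-rule on 5]
7. not r, 1   [neg-implies-rule on 5]
8. r, 1   [and-rule on 6]
9. p, 1   [and-rule on 6]
Accessibility: 0R0, 0R1, 1R1
Branch closes: r and not r both at 1.
All branches of the tableau close; one closing branch shown above.

Unsatisfiable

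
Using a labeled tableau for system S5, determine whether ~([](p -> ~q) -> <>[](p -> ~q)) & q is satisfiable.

Unsatisfiable

1. ~([](p -> ~q) -> <>[](p -> ~q)) & q, u
2. ~([](p -> ~q) -> <>[](p -> ~q)), u
3. q, u
4. [](p -> ~q), u
5. ~<>[](p -> ~q), u
6. p -> ~q, u
7. ~[](p -> ~q), u
8. ~p, u
9. ~(p -> ~q), v
10. p, v
11. q, v
12. p -> ~q, v
13. ~[](p -> ~q), v
14. ~q, v
Accessibility: uRu, uRv, vRu, vRv
Branch closes: q and ~q both at v.
Every branch closes; the branch above is one of them.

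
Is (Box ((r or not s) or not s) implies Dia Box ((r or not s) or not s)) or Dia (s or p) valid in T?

Tableau for the negation not ((Box ((r or not s) or not s) implies Dia Box ((r or not s) or not s)) or Dia (s or p)):
1. not ((Box ((r or not s) or not s) implies Dia Box ((r or not s) or not s)) or Dia (s or p)), u
2. not (Box ((r or not s) or not s) implies Dia Box ((r or not s) or not s)), u
3. not Dia (s or p), u
4. Box ((r or not s) or not s), u
5. not Dia Box ((r or not s) or not s), u
6. not (s or p), u
7. not s, u
8. not p, u
9. (r or not s) or not s, u
10. not Box ((r or not s) or not s), u
11. r or not s, u
12. not ((r or not s) or not s), v
13. not (r or not s), v
14. s, v
15. not r, v
16. not (s or p), v
17. not s, v
18. not p, v
Accessibility: uRu, uRv, vRv
Branch closes: s and not s both at v.
All branches of the negation close; one closing branch shown above.

Valid in T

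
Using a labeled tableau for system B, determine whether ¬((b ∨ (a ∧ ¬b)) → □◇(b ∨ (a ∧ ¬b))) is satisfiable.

1. ¬((b ∨ (a ∧ ¬b)) → □◇(b ∨ (a ∧ ¬b))), w0
2. b ∨ (a ∧ ¬b), w0
3. ¬□◇(b ∨ (a ∧ ¬b)), w0
4. a ∧ ¬b, w0
5. a, w0
6. ¬b, w0
7. ¬◇(b ∨ (a ∧ ¬b)), w1
8. ¬(b ∨ (a ∧ ¬b)), w0
9. ¬(a ∧ ¬b), w0
10. ¬(b ∨ (a ∧ ¬b)), w1
11. ¬b, w1
12. ¬(a ∧ ¬b), w1
13. b, w0
Accessibility: w0Rw0, w0Rw1, w1Rw0, w1Rw1
Branch closes: b and ¬b both at w0.
Every branch closes; the branch above is one of them.

Unsatisfiable (every branch closes)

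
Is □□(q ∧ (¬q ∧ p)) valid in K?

Tableau for the negation ¬□□(q ∧ (¬q ∧ p)):
1. ¬□□(q ∧ (¬q ∧ p)), u
2. ¬□(q ∧ (¬q ∧ p)), v
3. ¬(q ∧ (¬q ∧ p)), w
4. ¬(¬q ∧ p), w
5. ¬p, w
Accessibility: uRv, vRw
The negation has an open branch (countermodel exists).

Invalid (countermodel exists)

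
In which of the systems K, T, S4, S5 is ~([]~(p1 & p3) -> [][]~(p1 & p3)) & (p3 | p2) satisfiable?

K, T

T-tableau for the formula:
1. ~([]~(p1 & p3) -> [][]~(p1 & p3)) & (p3 | p2), w0
2. ~([]~(p1 & p3) -> [][]~(p1 & p3)), w0   [&-rule on 1]
3. p3 | p2, w0   [&-rule on 1]
4. []~(p1 & p3), w0   [~->-rule on 2]
5. ~[][]~(p1 & p3), w0   [~->-rule on 2]
6. ~(p1 & p3), w0   [[]-rule on 4 via w0Rw0]
7. p2, w0   [|-rule on 3 (branches; this branch)]
8. ~p3, w0   [~&-rule on 6 (branches; this branch)]
9. ~[]~(p1 & p3), w1   [~[]-rule on 5: fresh world w1, w0Rw1]
10. ~(p1 & p3), w1   [[]-rule on 4 via w0Rw1]
11. ~p3, w1   [~&-rule on 10 (branches; this branch)]
12. p1 & p3, w2   [~[]-rule on 9: fresh world w2, w1Rw2]
13. p1, w2   [&-rule on 12]
14. p3, w2   [&-rule on 12]
Accessibility: w0Rw0, w0Rw1, w1Rw1, w1Rw2, w2Rw2
Complete open branch: satisfiable in T, hence also in K (this T-model is also a K-model).
S4-tableau for the formula:
1. ~([]~(p1 & p3) -> [][]~(p1 & p3)) & (p3 | p2), w0
2. ~([]~(p1 & p3) -> [][]~(p1 & p3)), w0   [&-rule on 1]
3. p3 | p2, w0   [&-rule on 1]
4. []~(p1 & p3), w0   [~->-rule on 2]
5. ~[][]~(p1 & p3), w0   [~->-rule on 2]
6. ~(p1 & p3), w0   [[]-rule on 4 via w0Rw0]
7. p2, w0   [|-rule on 3 (branches; this branch)]
8. ~p3, w0   [~&-rule on 6 (branches; this branch)]
9. ~[]~(p1 & p3), w1   [~[]-rule on 5: fresh world w1, w0Rw1]
10. ~(p1 & p3), w1   [[]-rule on 4 via w0Rw1]
11. ~p3, w1   [~&-rule on 10 (branches; this branch)]
12. p1 & p3, w2   [~[]-rule on 9: fresh world w2, w1Rw2]
13. p1, w2   [&-rule on 12]
14. p3, w2   [&-rule on 12]
15. ~(p1 & p3), w2   [[]-rule on 4 via w0Rw2]
16. ~p3, w2   [~&-rule on 15 (branches; this branch)]
Accessibility: w0Rw0, w0Rw1, w0Rw2, w1Rw1, w1Rw2, w2Rw2
Branch closes: p3 and ~p3 both at w2.
Every branch closes (one shown): unsatisfiable in S4, hence also in S5 (every S5-frame is an S4-frame).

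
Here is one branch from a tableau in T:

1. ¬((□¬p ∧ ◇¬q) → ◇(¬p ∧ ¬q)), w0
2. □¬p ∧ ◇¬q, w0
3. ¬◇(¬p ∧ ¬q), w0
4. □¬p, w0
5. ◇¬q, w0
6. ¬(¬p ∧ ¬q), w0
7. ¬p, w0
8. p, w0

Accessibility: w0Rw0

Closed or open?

Yes, closed

Both p and ¬p appear at w0.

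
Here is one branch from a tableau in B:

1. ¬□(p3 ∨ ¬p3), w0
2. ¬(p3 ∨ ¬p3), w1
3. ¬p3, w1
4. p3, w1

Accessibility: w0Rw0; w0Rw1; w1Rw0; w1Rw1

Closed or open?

Both p3 and ¬p3 appear at w1.

Yes, closed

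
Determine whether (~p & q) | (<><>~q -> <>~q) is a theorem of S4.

Yes, valid

Tableau for the negation ~((~p & q) | (<><>~q -> <>~q)):
1. ~((~p & q) | (<><>~q -> <>~q)), u
2. ~(~p & q), u   [~|-rule on 1]
3. ~(<><>~q -> <>~q), u   [~|-rule on 1]
4. <><>~q, u   [~->-rule on 3]
5. ~<>~q, u   [~->-rule on 3]
6. q, u   [~<>-rule on 5 via uRu]
7. p, u   [~&-rule on 2 (branches; this branch)]
8. <>~q, v   [<>-rule on 4: fresh world v, uRv]
9. q, v   [~<>-rule on 5 via uRv]
10. ~q, w   [<>-rule on 8: fresh world w, vRw]
11. q, w   [~<>-rule on 5 via uRw]
Accessibility: uRu, uRv, uRw, vRv, vRw, wRw
Branch closes: q and ~q both at w.
Every branch of the negation's tableau closes; the branch above is one of them.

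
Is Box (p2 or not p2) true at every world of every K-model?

Tableau for the negation not Box (p2 or not p2):
1. not Box (p2 or not p2), w0
2. not (p2 or not p2), w1
3. not p2, w1
4. p2, w1
Accessibility: w0Rw1
Branch closes: p2 and not p2 both at w1.
All branches of the negation close; one closing branch shown above.

Valid in K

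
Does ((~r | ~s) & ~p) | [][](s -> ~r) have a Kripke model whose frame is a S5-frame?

Satisfiable

1. ((~r | ~s) & ~p) | [][](s -> ~r), w0
2. [][](s -> ~r), w0
3. [](s -> ~r), w0
4. s -> ~r, w0
5. ~r, w0
Accessibility: w0Rw0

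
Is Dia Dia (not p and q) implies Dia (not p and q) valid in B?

Not valid

Tableau for the negation not (Dia Dia (not p and q) implies Dia (not p and q)):
1. not (Dia Dia (not p and q) implies Dia (not p and q)), w0
2. Dia Dia (not p and q), w0   [neg-implies-rule on 1]
3. not Dia (not p and q), w0   [neg-implies-rule on 1]
4. not (not p and q), w0   [neg-Dia-rule on 3 via w0Rw0]
5. not q, w0   [neg-and-rule on 4 (branches; this branch)]
6. Dia (not p and q), w1   [Dia-rule on 2: fresh world w1, w0Rw1]
7. not (not p and q), w1   [neg-Dia-rule on 3 via w0Rw1]
8. not q, w1   [neg-and-rule on 7 (branches; this branch)]
9. not p and q, w2   [Dia-rule on 6: fresh world w2, w1Rw2]
10. not p, w2   [and-rule on 9]
11. q, w2   [and-rule on 9]
Accessibility: w0Rw0, w0Rw1, w1Rw0, w1Rw1, w1Rw2, w2Rw1, w2Rw2
The negation has an open branch (countermodel exists).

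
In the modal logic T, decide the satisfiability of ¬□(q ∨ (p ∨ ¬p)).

1. ¬□(q ∨ (p ∨ ¬p)), w0
2. ¬(q ∨ (p ∨ ¬p)), w1
3. ¬q, w1
4. ¬(p ∨ ¬p), w1
5. ¬p, w1
6. p, w1
Accessibility: w0Rw0, w0Rw1, w1Rw1
Branch closes: p and ¬p both at w1.
All branches of the tableau close; one closing branch shown above.

Unsatisfiable (every branch closes)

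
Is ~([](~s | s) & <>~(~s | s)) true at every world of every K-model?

Valid in K

Tableau for the negation [](~s | s) & <>~(~s | s):
1. [](~s | s) & <>~(~s | s), w0
2. [](~s | s), w0
3. <>~(~s | s), w0
4. ~(~s | s), w1
5. s, w1
6. ~s, w1
Accessibility: w0Rw1
Branch closes: s and ~s both at w1.
All branches of the negation close; one closing branch shown above.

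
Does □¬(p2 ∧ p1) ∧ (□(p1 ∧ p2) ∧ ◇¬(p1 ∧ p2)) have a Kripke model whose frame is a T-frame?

Unsatisfiable (every branch closes)

1. □¬(p2 ∧ p1) ∧ (□(p1 ∧ p2) ∧ ◇¬(p1 ∧ p2)), u
2. □¬(p2 ∧ p1), u   [∧-rule on 1]
3. □(p1 ∧ p2) ∧ ◇¬(p1 ∧ p2), u   [∧-rule on 1]
4. □(p1 ∧ p2), u   [∧-rule on 3]
5. ◇¬(p1 ∧ p2), u   [∧-rule on 3]
6. ¬(p2 ∧ p1), u   [□-rule on 2 via uRu]
7. p1 ∧ p2, u   [□-rule on 4 via uRu]
8. p1, u   [∧-rule on 7]
9. p2, u   [∧-rule on 7]
10. ¬p1, u   [¬∧-rule on 6 (branches; this branch)]
Accessibility: uRu
Branch closes: p1 and ¬p1 both at u.
All branches of the tableau close; one closing branch shown above.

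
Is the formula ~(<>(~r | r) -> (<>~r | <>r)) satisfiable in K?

1. ~(<>(~r | r) -> (<>~r | <>r)), w0
2. <>(~r | r), w0   [~->-rule on 1]
3. ~(<>~r | <>r), w0   [~->-rule on 1]
4. ~<>~r, w0   [~|-rule on 3]
5. ~<>r, w0   [~|-rule on 3]
6. ~r | r, w1   [<>-rule on 2: fresh world w1, w0Rw1]
7. r, w1   [~<>-rule on 4 via w0Rw1]
8. ~r, w1   [~<>-rule on 5 via w0Rw1]
Accessibility: w0Rw1
Branch closes: r and ~r both at w1.
All branches of the tableau close; one closing branch shown above.

Unsatisfiable (every branch closes)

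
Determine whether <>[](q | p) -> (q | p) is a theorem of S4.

Not valid

Tableau for the negation ~(<>[](q | p) -> (q | p)):
1. ~(<>[](q | p) -> (q | p)), w0
2. <>[](q | p), w0
3. ~(q | p), w0
4. ~q, w0
5. ~p, w0
6. [](q | p), w1
7. q | p, w1
8. p, w1
Accessibility: w0Rw0, w0Rw1, w1Rw1
The negation has an open branch (countermodel exists).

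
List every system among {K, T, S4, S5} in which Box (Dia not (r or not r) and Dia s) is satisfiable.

T-tableau for the formula:
1. Box (Dia not (r or not r) and Dia s), 0
2. Dia not (r or not r) and Dia s, 0
3. Dia not (r or not r), 0
4. Dia s, 0
5. not (r or not r), 1
6. not r, 1
7. r, 1
Accessibility: 0R0, 0R1, 1R1
Branch closes: r and not r both at 1.
Every branch closes (one shown): unsatisfiable in T, hence also in S4, S5 (every S4/S5-frame is a T-frame).
K-tableau for the formula:
1. Box (Dia not (r or not r) and Dia s), 0
Complete open branch: satisfiable in K.

K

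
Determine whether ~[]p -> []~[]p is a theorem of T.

Not valid

Tableau for the negation ~(~[]p -> []~[]p):
1. ~(~[]p -> []~[]p), w0
2. ~[]p, w0
3. ~[]~[]p, w0
4. ~p, w1
5. []p, w2
6. p, w2
Accessibility: w0Rw0, w0Rw1, w0Rw2, w1Rw1, w2Rw2
The negation has an open branch (countermodel exists).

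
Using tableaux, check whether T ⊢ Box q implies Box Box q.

Tableau for the negation not (Box q implies Box Box q):
1. not (Box q implies Box Box q), w0
2. Box q, w0
3. not Box Box q, w0
4. q, w0
5. not Box q, w1
6. q, w1
7. not q, w2
Accessibility: w0Rw0, w0Rw1, w1Rw1, w1Rw2, w2Rw2
The negation has an open branch (countermodel exists).

Not valid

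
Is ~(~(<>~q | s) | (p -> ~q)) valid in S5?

No, not valid

Tableau for the negation ~(<>~q | s) | (p -> ~q):
1. ~(<>~q | s) | (p -> ~q), 0
2. p -> ~q, 0
3. ~q, 0
Accessibility: 0R0
The negation has an open branch (countermodel exists).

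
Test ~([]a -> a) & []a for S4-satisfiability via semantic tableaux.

Unsatisfiable

1. ~([]a -> a) & []a, w0
2. ~([]a -> a), w0   [&-rule on 1]
3. []a, w0   [&-rule on 1]
4. ~a, w0   [~->-rule on 2]
5. a, w0   [[]-rule on 3 via w0Rw0]
Accessibility: w0Rw0
Branch closes: a and ~a both at w0.
Every branch closes; the branch above is one of them.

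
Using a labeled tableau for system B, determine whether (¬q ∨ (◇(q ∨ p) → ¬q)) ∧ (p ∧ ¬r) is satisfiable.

Satisfiable (open branch found)

1. (¬q ∨ (◇(q ∨ p) → ¬q)) ∧ (p ∧ ¬r), w0
2. ¬q ∨ (◇(q ∨ p) → ¬q), w0   [∧-rule on 1]
3. p ∧ ¬r, w0   [∧-rule on 1]
4. p, w0   [∧-rule on 3]
5. ¬r, w0   [∧-rule on 3]
6. ◇(q ∨ p) → ¬q, w0   [∨-rule on 2 (branches; this branch)]
7. ¬q, w0   [→-rule on 6 (branches; this branch)]
Accessibility: w0Rw0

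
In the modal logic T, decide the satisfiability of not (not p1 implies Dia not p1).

Unsatisfiable (every branch closes)

1. not (not p1 implies Dia not p1), 0
2. not p1, 0
3. not Dia not p1, 0
4. p1, 0
Accessibility: 0R0
Branch closes: p1 and not p1 both at 0.
(One branch shown.) All branches close.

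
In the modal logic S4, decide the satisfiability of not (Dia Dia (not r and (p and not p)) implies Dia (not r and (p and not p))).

No, unsatisfiable

1. not (Dia Dia (not r and (p and not p)) implies Dia (not r and (p and not p))), 0
2. Dia Dia (not r and (p and not p)), 0   [neg-implies-rule on 1]
3. not Dia (not r and (p and not p)), 0   [neg-implies-rule on 1]
4. not (not r and (p and not p)), 0   [neg-Dia-rule on 3 via 0R0]
5. not (p and not p), 0   [neg-and-rule on 4 (branches; this branch)]
6. p, 0   [neg-and-rule on 5 (branches; this branch)]
7. Dia (not r and (p and not p)), 1   [Dia-rule on 2: fresh world 1, 0R1]
8. not (not r and (p and not p)), 1   [neg-Dia-rule on 3 via 0R1]
9. not (p and not p), 1   [neg-and-rule on 8 (branches; this branch)]
10. p, 1   [neg-and-rule on 9 (branches; this branch)]
11. not r and (p and not p), 2   [Dia-rule on 7: fresh world 2, 1R2]
12. not r, 2   [and-rule on 11]
13. p and not p, 2   [and-rule on 11]
14. p, 2   [and-rule on 13]
15. not p, 2   [and-rule on 13]
Accessibility: 0R0, 0R1, 0R2, 1R1, 1R2, 2R2
Branch closes: p and not p both at 2.
(One branch shown.) All branches close.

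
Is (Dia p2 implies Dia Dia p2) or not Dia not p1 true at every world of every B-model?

Yes, valid

Tableau for the negation not ((Dia p2 implies Dia Dia p2) or not Dia not p1):
1. not ((Dia p2 implies Dia Dia p2) or not Dia not p1), 0
2. not (Dia p2 implies Dia Dia p2), 0
3. Dia not p1, 0
4. Dia p2, 0
5. not Dia Dia p2, 0
6. not Dia p2, 0
7. not p2, 0
8. not p1, 1
9. not Dia p2, 1
10. not p2, 1
11. p2, 2
12. not Dia p2, 2
13. not p2, 2
Accessibility: 0R0, 0R1, 0R2, 1R0, 1R1, 2R0, 2R2
Branch closes: p2 and not p2 both at 2.
All branches of the negation close; one closing branch shown above.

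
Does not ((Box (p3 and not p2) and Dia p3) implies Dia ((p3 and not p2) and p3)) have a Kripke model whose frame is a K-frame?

Unsatisfiable (every branch closes)

1. not ((Box (p3 and not p2) and Dia p3) implies Dia ((p3 and not p2) and p3)), 0
2. Box (p3 and not p2) and Dia p3, 0   [neg-implies-rule on 1]
3. not Dia ((p3 and not p2) and p3), 0   [neg-implies-rule on 1]
4. Box (p3 and not p2), 0   [and-rule on 2]
5. Dia p3, 0   [and-rule on 2]
6. p3, 1   [Dia-rule on 5: fresh world 1, 0R1]
7. not ((p3 and not p2) and p3), 1   [neg-Dia-rule on 3 via 0R1]
8. p3 and not p2, 1   [Box-rule on 4 via 0R1]
9. not p2, 1   [and-rule on 8]
10. not (p3 and not p2), 1   [neg-and-rule on 7 (branches; this branch)]
11. p2, 1   [neg-and-rule on 10 (branches; this branch)]
Accessibility: 0R1
Branch closes: p2 and not p2 both at 1.
Every branch closes; the branch above is one of them.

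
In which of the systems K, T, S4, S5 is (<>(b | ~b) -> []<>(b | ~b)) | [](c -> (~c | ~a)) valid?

T, S4, S5

T-tableau for the negation ~((<>(b | ~b) -> []<>(b | ~b)) | [](c -> (~c | ~a))):
1. ~((<>(b | ~b) -> []<>(b | ~b)) | [](c -> (~c | ~a))), w0
2. ~(<>(b | ~b) -> []<>(b | ~b)), w0
3. ~[](c -> (~c | ~a)), w0
4. <>(b | ~b), w0
5. ~[]<>(b | ~b), w0
6. ~(c -> (~c | ~a)), w1
7. c, w1
8. ~(~c | ~a), w1
9. a, w1
10. b | ~b, w2
11. ~b, w2
12. ~<>(b | ~b), w3
13. ~(b | ~b), w3
14. ~b, w3
15. b, w3
Accessibility: w0Rw0, w0Rw1, w0Rw2, w0Rw3, w1Rw1, w2Rw2, w3Rw3
Branch closes: b and ~b both at w3.
Every branch closes (one shown): valid in T, hence also in S4, S5 (every theorem of T is a theorem of S4 and S5).
K-tableau for the negation ~((<>(b | ~b) -> []<>(b | ~b)) | [](c -> (~c | ~a))):
1. ~((<>(b | ~b) -> []<>(b | ~b)) | [](c -> (~c | ~a))), w0
2. ~(<>(b | ~b) -> []<>(b | ~b)), w0
3. ~[](c -> (~c | ~a)), w0
4. <>(b | ~b), w0
5. ~[]<>(b | ~b), w0
6. ~(c -> (~c | ~a)), w1
7. c, w1
8. ~(~c | ~a), w1
9. a, w1
10. b | ~b, w2
11. ~b, w2
12. ~<>(b | ~b), w3
Accessibility: w0Rw1, w0Rw2, w0Rw3
Complete open branch: countermodel on a K-frame, so not valid in K.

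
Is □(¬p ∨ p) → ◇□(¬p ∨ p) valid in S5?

Valid

Tableau for the negation ¬(□(¬p ∨ p) → ◇□(¬p ∨ p)):
1. ¬(□(¬p ∨ p) → ◇□(¬p ∨ p)), u
2. □(¬p ∨ p), u
3. ¬◇□(¬p ∨ p), u
4. ¬p ∨ p, u
5. ¬□(¬p ∨ p), u
6. p, u
7. ¬(¬p ∨ p), v
8. p, v
9. ¬p, v
Accessibility: uRu, uRv, vRu, vRv
Branch closes: p and ¬p both at v.
Every branch of the negation's tableau closes; the branch above is one of them.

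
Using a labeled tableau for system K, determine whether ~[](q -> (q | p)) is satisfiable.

Unsatisfiable (every branch closes)

1. ~[](q -> (q | p)), 0
2. ~(q -> (q | p)), 1
3. q, 1
4. ~(q | p), 1
5. ~q, 1
6. ~p, 1
Accessibility: 0R1
Branch closes: q and ~q both at 1.
Every branch closes; the branch above is one of them.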